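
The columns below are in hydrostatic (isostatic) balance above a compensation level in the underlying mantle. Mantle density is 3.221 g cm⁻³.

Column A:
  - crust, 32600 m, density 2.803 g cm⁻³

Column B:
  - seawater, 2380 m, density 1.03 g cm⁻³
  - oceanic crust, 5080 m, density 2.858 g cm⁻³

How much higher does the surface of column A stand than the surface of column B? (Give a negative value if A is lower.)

2040 m

For any compensation level in the mantle, the mantle terms cancel and isostasy reduces to e = (Σt_A − Σt_B) − (Σ(ρt)_A − Σ(ρt)_B) / ρ_m.
Σt_A = 32600 m; Σt_B = 7460 m; Σ(ρt)_A = 91377.8; Σ(ρt)_B = 16970.04 (in m·g cm⁻³).
e = (32600 − 7460) − (91377.8 − 16970.04) / 3.221 = 2040 m.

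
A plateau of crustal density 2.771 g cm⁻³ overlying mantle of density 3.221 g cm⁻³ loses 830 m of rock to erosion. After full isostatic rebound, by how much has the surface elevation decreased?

116 m

Rebound u = e ρ_c/ρ_m = 830 m × 2.771/3.221 = 714 m.
Net surface drop = e − u = 830 m − 714 m = e (ρ_m − ρ_c)/ρ_m = 116 m.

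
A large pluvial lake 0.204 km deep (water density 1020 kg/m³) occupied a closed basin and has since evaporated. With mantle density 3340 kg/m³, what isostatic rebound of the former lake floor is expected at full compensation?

u = d ρ_w/ρ_m = 0.204 km × 1020/3340 = 0.0623 km.

0.0623 km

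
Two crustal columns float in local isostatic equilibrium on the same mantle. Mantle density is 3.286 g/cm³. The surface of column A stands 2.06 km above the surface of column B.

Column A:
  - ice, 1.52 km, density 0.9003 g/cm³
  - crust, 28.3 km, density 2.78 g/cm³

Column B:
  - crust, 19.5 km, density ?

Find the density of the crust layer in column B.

2.71 g/cm³

Take the compensation level at the base of the deeper column (depth z_c below the surface of column A) and equate Σ ρ_i t_i down to z_c; mantle fills any gap and the z_c terms cancel.
Column A: 1.52×0.9003 + 28.3×2.78 + (z_c − 29.82)×3.286
Column B: 2.06×0 + 19.5×ρ + (z_c − 2.06 − 19.5)×3.286
The z_c×3.286 term appears on both sides and cancels. Collect the known terms of each column as K = Σ(ρt)_known − 3.286 × (depth of known layers): K_A = 80.042456 − 3.286×29.82 = −17.946064; K_B = 0 − 3.286×(2.06 + 19.5) = −70.84616.
Balance: K_A = K_B + 19.5×ρ, so ρ = (K_A − K_B)/19.5 = 52.9001/19.5 = 2.71 g/cm³.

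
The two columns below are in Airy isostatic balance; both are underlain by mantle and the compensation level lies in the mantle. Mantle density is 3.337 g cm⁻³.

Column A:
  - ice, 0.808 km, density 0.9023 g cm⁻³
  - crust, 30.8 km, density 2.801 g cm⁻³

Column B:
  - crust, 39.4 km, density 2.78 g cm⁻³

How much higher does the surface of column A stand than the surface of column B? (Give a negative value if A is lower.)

For any compensation level in the mantle, the mantle terms cancel and isostasy reduces to e = (Σt_A − Σt_B) − (Σ(ρt)_A − Σ(ρt)_B) / ρ_m.
Σt_A = 31.608 km; Σt_B = 39.4 km; Σ(ρt)_A = 86.9998584; Σ(ρt)_B = 109.532 (in km·g cm⁻³).
e = (31.608 − 39.4) − (86.9998584 − 109.532) / 3.337 = −1.04 km.

−1.04 km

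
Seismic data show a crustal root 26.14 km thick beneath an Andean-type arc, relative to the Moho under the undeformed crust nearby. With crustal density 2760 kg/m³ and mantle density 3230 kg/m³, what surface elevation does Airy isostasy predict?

Balancing pressure at the compensation depth: ρ_c h = (ρ_m − ρ_c) r.
h = r (ρ_m − ρ_c) / ρ_c = 26.14 km × (3230 − 2760) / 2760 = 4.45 km.

4.45 km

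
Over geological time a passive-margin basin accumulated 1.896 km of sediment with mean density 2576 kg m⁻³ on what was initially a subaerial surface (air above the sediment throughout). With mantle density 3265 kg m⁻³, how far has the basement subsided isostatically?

Subaerial load: s = t ρ_sed / ρ_m = 1.896 km × 2576/3265 = 1.5 km.

1.5 km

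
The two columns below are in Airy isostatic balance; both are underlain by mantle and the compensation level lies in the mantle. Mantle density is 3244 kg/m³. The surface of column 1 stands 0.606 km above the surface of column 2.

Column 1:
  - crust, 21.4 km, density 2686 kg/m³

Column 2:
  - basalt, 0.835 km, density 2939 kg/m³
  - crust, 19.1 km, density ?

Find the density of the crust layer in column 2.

2740 kg/m³

Take the compensation level at the base of the deeper column (depth z_c below the surface of column 1) and equate Σ ρ_i t_i down to z_c; mantle fills any gap and the z_c terms cancel.
Column 1: 21.4×2686 + (z_c − 21.4)×3244
Column 2: 0.606×0 + 0.835×2939 + 19.1×ρ + (z_c − 0.606 − 19.935)×3244
The z_c×3244 term appears on both sides and cancels. Collect the known terms of each column as K = Σ(ρt)_known − 3244 × (depth of known layers): K_1 = 57480.4 − 3244×21.4 = −11941.2; K_2 = 2454.065 − 3244×(0.606 + 19.935) = −64180.939.
Balance: K_1 = K_2 + 19.1×ρ, so ρ = (K_1 − K_2)/19.1 = 52239.7/19.1 = 2740 kg/m³.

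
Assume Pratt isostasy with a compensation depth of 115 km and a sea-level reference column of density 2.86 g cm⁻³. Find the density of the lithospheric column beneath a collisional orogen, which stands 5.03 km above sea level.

2.74 g cm⁻³

Pratt balance: ρ_ref D = ρ (D + h).
ρ = ρ_ref D/(D + h) = 2.86 × 115 km/(115 km + 5.03 km) = 2.74 g cm⁻³.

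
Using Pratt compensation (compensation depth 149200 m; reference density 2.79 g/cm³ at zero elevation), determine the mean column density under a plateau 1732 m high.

2.76 g/cm³

Pratt balance: ρ_ref D = ρ (D + h).
ρ = ρ_ref D/(D + h) = 2.79 × 149200 m/(149200 m + 1732 m) = 2.76 g/cm³.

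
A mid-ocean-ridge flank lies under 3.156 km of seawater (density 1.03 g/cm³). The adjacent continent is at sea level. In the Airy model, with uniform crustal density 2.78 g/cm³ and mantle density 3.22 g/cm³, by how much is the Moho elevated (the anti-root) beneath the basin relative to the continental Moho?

Isostatic balance requires: replacing crust with seawater at the top is compensated by replacing crust with mantle at the base: d (ρ_c − ρ_w) = a (ρ_m − ρ_c).
a = d (ρ_c − ρ_w)/(ρ_m − ρ_c) = 3.156 km × 1.75/0.44 = 12.6 km.

12.6 km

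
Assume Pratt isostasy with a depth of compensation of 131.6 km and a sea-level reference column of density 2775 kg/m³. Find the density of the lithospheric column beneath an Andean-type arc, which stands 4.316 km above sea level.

2690 kg/m³

Pratt balance: ρ_ref D = ρ (D + h).
ρ = ρ_ref D/(D + h) = 2775 × 131.6 km/(131.6 km + 4.316 km) = 2690 kg/m³.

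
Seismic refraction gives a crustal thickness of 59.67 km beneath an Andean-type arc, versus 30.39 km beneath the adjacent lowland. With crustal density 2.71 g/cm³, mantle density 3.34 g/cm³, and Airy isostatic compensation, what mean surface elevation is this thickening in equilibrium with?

5.52 km

Excess crust Δ = 59.67 km − 30.39 km = 29.28 km, split between elevation h and root r with h + r = Δ.
Airy balance ρ_c h = (ρ_m − ρ_c) r gives r = h ρ_c/(ρ_m − ρ_c), so h (1 + ρ_c/(ρ_m − ρ_c)) = Δ, i.e. h = Δ (ρ_m − ρ_c)/ρ_m.
h = 29.28 km × 0.63/3.34 = 5.52 km.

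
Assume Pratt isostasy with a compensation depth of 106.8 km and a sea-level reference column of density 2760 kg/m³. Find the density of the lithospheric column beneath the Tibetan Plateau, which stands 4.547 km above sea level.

Pratt balance: ρ_ref D = ρ (D + h).
ρ = ρ_ref D/(D + h) = 2760 × 106.8 km/(106.8 km + 4.547 km) = 2650 kg/m³.

2650 kg/m³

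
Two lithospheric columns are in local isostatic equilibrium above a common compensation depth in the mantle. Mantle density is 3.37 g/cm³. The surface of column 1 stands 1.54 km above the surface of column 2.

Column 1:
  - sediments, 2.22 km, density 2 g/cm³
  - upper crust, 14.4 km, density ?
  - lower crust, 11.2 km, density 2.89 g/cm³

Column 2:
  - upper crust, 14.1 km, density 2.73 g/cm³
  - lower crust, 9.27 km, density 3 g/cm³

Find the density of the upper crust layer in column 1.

Take the compensation level at the base of the deeper column (depth z_c below the surface of column 1) and equate Σ ρ_i t_i down to z_c; mantle fills any gap and the z_c terms cancel.
Column 1: 2.22×2 + 14.4×ρ + 11.2×2.89 + (z_c − 27.82)×3.37
Column 2: 1.54×0 + 14.1×2.73 + 9.27×3 + (z_c − 1.54 − 23.37)×3.37
The z_c×3.37 term appears on both sides and cancels. Collect the known terms of each column as K = Σ(ρt)_known − 3.37 × (depth of known layers): K_1 = 36.808 − 3.37×27.82 = −56.9454; K_2 = 66.303 − 3.37×(1.54 + 23.37) = −17.6437.
Balance: K_1 + 14.4×ρ = K_2, so ρ = (K_2 − K_1)/14.4 = 39.3017/14.4 = 2.73 g/cm³.

2.73 g/cm³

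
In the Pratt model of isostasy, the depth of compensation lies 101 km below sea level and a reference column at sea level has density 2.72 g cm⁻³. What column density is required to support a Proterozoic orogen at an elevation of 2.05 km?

Pratt balance: ρ_ref D = ρ (D + h).
ρ = ρ_ref D/(D + h) = 2.72 × 101 km/(101 km + 2.05 km) = 2.67 g cm⁻³.

2.67 g cm⁻³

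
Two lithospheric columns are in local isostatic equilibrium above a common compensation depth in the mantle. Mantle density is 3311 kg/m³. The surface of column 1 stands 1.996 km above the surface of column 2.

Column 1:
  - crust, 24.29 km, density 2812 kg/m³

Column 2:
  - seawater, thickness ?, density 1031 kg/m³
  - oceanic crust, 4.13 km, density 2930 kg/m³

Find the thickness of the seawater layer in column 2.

1.73 km

Take the compensation level at the base of the deeper column (depth z_c below the surface of column 1) and equate Σ ρ_i t_i down to z_c; mantle fills any gap and the z_c terms cancel.
Column 1: 24.29×2812 + (z_c − 24.29)×3311
Column 2: 1.996×0 + x×1031 + 4.13×2930 + (z_c − 1.996 − 4.13 − x)×3311
The z_c×3311 term appears on both sides and cancels. Collect the known terms of each column as K = Σ(ρt)_known − 3311 × (depth of known layers): K_1 = 68303.48 − 3311×24.29 = −12120.71; K_2 = 12100.9 − 3311×(1.996 + 4.13) = −8182.286.
Balance: K_1 = K_2 − x×(3311 − 1031), so x = (K_2 − K_1)/(3311 − 1031) = 3938.42/2280 = 1.73 km.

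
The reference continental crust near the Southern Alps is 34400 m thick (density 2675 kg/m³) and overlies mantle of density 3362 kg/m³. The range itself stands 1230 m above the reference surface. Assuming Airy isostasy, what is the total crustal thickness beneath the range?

Root depth r = h ρ_c / (ρ_m − ρ_c) = 1230 m × 2675 / 687 = 4789 m.
Total thickness = T + h + r = 34400 m + 1230 m + 4789 m = 40400 m.

40400 m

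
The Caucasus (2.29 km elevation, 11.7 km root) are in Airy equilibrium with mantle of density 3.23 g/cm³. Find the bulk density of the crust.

2.7 g/cm³

ρ_c h = (ρ_m − ρ_c) r → ρ_c (h + r) = ρ_m r → ρ_c = ρ_m r / (h + r).
ρ_c = 3.23 × 11.7 km / (2.29 km + 11.7 km) = 2.7 g/cm³.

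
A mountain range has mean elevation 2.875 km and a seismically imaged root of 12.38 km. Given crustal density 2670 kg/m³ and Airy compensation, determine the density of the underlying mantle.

Airy balance: ρ_c h = (ρ_m − ρ_c) r → ρ_m = ρ_c (1 + h/r).
ρ_m = 2670 × (1 + 2.875 km/12.38 km) = 3290 kg/m³.

3290 kg/m³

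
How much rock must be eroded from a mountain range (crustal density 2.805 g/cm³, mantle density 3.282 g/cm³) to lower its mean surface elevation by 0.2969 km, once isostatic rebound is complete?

Net drop Δ = e − u = e − e ρ_c/ρ_m = e (ρ_m − ρ_c)/ρ_m.
e = Δ ρ_m/(ρ_m − ρ_c) = 0.2969 km × 3.282/0.477 = 2.04 km.

2.04 km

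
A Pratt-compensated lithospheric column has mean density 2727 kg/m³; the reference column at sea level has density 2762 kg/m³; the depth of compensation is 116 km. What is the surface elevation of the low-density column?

1.49 km

ρ_ref D = ρ (D + h) → h = D (ρ_ref − ρ)/ρ.
h = 116 km × (2762 − 2727)/2727 = 1.49 km.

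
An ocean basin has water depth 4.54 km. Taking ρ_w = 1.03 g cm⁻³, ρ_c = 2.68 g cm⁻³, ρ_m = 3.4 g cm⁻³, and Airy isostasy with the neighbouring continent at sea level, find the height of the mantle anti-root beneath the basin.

10.4 km

Equating mass per unit area of the two columns: replacing crust with seawater at the top is compensated by replacing crust with mantle at the base: d (ρ_c − ρ_w) = a (ρ_m − ρ_c).
a = d (ρ_c − ρ_w)/(ρ_m − ρ_c) = 4.54 km × 1.65/0.72 = 10.4 km.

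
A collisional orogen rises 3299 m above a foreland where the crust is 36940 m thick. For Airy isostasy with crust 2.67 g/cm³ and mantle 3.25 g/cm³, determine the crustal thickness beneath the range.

55400 m

Root depth r = h ρ_c / (ρ_m − ρ_c) = 3299 m × 2.67 / 0.58 = 15190 m.
Total thickness = T + h + r = 36940 m + 3299 m + 15190 m = 55400 m.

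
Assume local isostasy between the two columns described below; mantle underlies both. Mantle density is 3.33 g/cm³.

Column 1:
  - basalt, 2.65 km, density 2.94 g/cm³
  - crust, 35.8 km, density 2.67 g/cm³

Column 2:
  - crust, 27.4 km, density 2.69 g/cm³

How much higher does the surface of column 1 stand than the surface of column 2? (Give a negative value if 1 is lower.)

For any compensation level in the mantle, the mantle terms cancel and isostasy reduces to e = (Σt_1 − Σt_2) − (Σ(ρt)_1 − Σ(ρt)_2) / ρ_m.
Σt_1 = 38.45 km; Σt_2 = 27.4 km; Σ(ρt)_1 = 103.377; Σ(ρt)_2 = 73.706 (in km·g/cm³).
e = (38.45 − 27.4) − (103.377 − 73.706) / 3.33 = 2.14 km.

2.14 km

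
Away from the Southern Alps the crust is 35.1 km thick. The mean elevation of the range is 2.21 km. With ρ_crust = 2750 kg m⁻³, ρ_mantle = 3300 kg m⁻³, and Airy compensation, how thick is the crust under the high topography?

48.4 km

Root depth r = h ρ_c / (ρ_m − ρ_c) = 2.21 km × 2750 / 550 = 11.05 km.
Total thickness = T + h + r = 35.1 km + 2.21 km + 11.05 km = 48.4 km.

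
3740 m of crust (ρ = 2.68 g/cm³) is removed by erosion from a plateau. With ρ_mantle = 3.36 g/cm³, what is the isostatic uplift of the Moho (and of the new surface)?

2980 m

Unloading: uplift u = e ρ_c/ρ_m = 3740 m × 2.68/3.36 = 2980 m.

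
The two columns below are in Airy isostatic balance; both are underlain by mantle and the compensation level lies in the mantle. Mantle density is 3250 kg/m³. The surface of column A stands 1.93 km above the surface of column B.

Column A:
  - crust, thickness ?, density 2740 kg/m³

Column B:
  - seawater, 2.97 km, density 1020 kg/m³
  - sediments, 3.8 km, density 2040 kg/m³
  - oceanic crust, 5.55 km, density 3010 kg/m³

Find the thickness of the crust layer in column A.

36.9 km

Take the compensation level at the base of the deeper column (depth z_c below the surface of column A) and equate Σ ρ_i t_i down to z_c; mantle fills any gap and the z_c terms cancel.
Column A: x×2740 + (z_c − 0 − x)×3250
Column B: 1.93×0 + 2.97×1020 + 3.8×2040 + 5.55×3010 + (z_c − 1.93 − 12.32)×3250
The z_c×3250 term appears on both sides and cancels. Collect the known terms of each column as K = Σ(ρt)_known − 3250 × (depth of known layers): K_A = 0 − 3250×0 = 0; K_B = 27486.9 − 3250×(1.93 + 12.32) = −18825.6.
Balance: K_A − x×(3250 − 2740) = K_B, so x = (K_A − K_B)/(3250 − 2740) = 18825.6/510 = 36.9 km.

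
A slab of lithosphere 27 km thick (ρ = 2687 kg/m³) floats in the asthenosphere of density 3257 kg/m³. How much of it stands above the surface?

Floating equilibrium: submerged depth d = t ρ_obj/ρ_fluid = 27 km × 2687/3257 = 22.27 km.
Freeboard = t − d = 27 km − 22.27 km = 4.73 km.

4.73 km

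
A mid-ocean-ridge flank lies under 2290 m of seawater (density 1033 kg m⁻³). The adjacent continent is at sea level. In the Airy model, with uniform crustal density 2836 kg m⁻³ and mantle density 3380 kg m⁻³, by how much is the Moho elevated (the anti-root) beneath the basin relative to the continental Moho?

7590 m

In Airy isostatic equilibrium: replacing crust with seawater at the top is compensated by replacing crust with mantle at the base: d (ρ_c − ρ_w) = a (ρ_m − ρ_c).
a = d (ρ_c − ρ_w)/(ρ_m − ρ_c) = 2290 m × 1803/544 = 7590 m.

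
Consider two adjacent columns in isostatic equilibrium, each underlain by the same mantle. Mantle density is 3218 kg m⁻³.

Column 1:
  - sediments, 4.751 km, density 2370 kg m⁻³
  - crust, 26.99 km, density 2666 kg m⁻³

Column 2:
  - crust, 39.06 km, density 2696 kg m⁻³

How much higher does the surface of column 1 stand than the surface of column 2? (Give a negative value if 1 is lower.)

−0.454 km

For any compensation level in the mantle, the mantle terms cancel and isostasy reduces to e = (Σt_1 − Σt_2) − (Σ(ρt)_1 − Σ(ρt)_2) / ρ_m.
Σt_1 = 31.741 km; Σt_2 = 39.06 km; Σ(ρt)_1 = 83215.21; Σ(ρt)_2 = 105305.76 (in km·kg m⁻³).
e = (31.741 − 39.06) − (83215.21 − 105305.76) / 3218 = −0.454 km.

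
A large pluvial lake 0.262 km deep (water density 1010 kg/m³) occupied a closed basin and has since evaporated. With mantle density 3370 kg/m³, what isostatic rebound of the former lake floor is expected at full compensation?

0.0785 km

u = d ρ_w/ρ_m = 0.262 km × 1010/3370 = 0.0785 km.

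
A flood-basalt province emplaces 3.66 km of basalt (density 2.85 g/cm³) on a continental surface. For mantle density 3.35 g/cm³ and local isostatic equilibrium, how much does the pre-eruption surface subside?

3.11 km

Subaerial loading: s = t ρ_load / ρ_m.
s = 3.66 km × 2.85/3.35 = 3.11 km.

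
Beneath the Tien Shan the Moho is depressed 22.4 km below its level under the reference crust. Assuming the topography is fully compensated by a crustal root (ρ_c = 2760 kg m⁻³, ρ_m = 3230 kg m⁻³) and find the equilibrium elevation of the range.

3.81 km

Equating mass per unit area of the two columns: ρ_c h = (ρ_m − ρ_c) r.
h = r (ρ_m − ρ_c) / ρ_c = 22.4 km × (3230 − 2760) / 2760 = 3.81 km.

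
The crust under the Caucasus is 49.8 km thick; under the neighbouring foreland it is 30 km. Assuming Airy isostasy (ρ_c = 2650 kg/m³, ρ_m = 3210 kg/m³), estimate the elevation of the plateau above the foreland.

3.45 km

Excess crust Δ = 49.8 km − 30 km = 19.8 km, split between elevation h and root r with h + r = Δ.
Airy balance ρ_c h = (ρ_m − ρ_c) r gives r = h ρ_c/(ρ_m − ρ_c), so h (1 + ρ_c/(ρ_m − ρ_c)) = Δ, i.e. h = Δ (ρ_m − ρ_c)/ρ_m.
h = 19.8 km × 560/3210 = 3.45 km.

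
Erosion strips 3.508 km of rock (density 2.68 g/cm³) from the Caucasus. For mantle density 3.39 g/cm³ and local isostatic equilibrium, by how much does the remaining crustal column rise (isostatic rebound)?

2.77 km

Unloading: uplift u = e ρ_c/ρ_m = 3.508 km × 2.68/3.39 = 2.77 km.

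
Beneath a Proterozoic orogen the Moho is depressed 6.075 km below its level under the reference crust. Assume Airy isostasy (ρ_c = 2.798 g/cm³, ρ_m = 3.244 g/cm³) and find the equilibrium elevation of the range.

Isostatic balance requires: ρ_c h = (ρ_m − ρ_c) r.
h = r (ρ_m − ρ_c) / ρ_c = 6.075 km × (3.244 − 2.798) / 2.798 = 0.968 km.

0.968 km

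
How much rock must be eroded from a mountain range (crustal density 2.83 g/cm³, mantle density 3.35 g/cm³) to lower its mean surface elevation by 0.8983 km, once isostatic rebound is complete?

5.79 km

Net drop Δ = e − u = e − e ρ_c/ρ_m = e (ρ_m − ρ_c)/ρ_m.
e = Δ ρ_m/(ρ_m − ρ_c) = 0.8983 km × 3.35/0.52 = 5.79 km.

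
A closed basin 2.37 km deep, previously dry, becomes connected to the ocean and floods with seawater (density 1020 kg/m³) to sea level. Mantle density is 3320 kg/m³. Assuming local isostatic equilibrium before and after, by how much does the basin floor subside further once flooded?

1.05 km

After flooding the water column is d + s deep. Its weight must equal the weight of mantle displaced by the extra subsidence s: (d + s) ρ_w = s ρ_m.
s = d ρ_w / (ρ_m − ρ_w) = 2.37 km × 1020/(3320 − 1020) = 1.05 km.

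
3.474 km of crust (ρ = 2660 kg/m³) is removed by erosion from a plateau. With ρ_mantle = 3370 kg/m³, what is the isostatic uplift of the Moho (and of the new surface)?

2.74 km

Unloading: uplift u = e ρ_c/ρ_m = 3.474 km × 2660/3370 = 2.74 km.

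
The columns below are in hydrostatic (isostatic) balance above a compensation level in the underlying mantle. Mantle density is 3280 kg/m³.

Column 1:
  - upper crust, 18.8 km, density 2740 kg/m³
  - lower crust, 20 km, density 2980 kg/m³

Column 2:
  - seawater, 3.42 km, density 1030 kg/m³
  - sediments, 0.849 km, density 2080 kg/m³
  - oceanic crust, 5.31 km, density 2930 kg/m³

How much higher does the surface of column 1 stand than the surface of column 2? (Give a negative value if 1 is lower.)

For any compensation level in the mantle, the mantle terms cancel and isostasy reduces to e = (Σt_1 − Σt_2) − (Σ(ρt)_1 − Σ(ρt)_2) / ρ_m.
Σt_1 = 38.8 km; Σt_2 = 9.579 km; Σ(ρt)_1 = 111112; Σ(ρt)_2 = 20846.82 (in km·kg/m³).
e = (38.8 − 9.579) − (111112 − 20846.82) / 3280 = 1.7 km.

1.7 km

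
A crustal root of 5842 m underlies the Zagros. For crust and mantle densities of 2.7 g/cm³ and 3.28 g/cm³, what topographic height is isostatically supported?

1250 m

Isostatic balance requires: ρ_c h = (ρ_m − ρ_c) r.
h = r (ρ_m − ρ_c) / ρ_c = 5842 m × (3.28 − 2.7) / 2.7 = 1250 m.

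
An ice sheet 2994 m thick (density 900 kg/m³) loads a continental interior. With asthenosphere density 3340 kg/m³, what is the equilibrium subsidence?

In Airy isostatic equilibrium: the ice load ρ_ice t is balanced by mantle displaced below, ρ_m s.
s = t ρ_ice / ρ_m = 2994 m × 900/3340 = 807 m.

807 m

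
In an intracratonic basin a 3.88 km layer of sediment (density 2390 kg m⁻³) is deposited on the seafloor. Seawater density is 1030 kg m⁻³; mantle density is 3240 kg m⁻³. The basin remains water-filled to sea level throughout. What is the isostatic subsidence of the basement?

Submarine loading: the sediment displaces seawater, and the subsidence is in turn flooded, so s (ρ_m − ρ_w) = t (ρ_sed − ρ_w).
s = 3.88 km × (2390 − 1030) / (3240 − 1030) = 2.39 km.

2.39 km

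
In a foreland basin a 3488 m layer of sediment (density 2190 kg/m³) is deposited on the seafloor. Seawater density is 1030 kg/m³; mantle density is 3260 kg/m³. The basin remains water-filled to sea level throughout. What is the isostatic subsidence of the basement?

1810 m

Submarine loading: the sediment displaces seawater, and the subsidence is in turn flooded, so s (ρ_m − ρ_w) = t (ρ_sed − ρ_w).
s = 3488 m × (2190 − 1030) / (3260 − 1030) = 1810 m.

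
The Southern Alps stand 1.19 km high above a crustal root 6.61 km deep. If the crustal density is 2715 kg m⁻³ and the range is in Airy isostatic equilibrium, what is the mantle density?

3200 kg m⁻³

Airy balance: ρ_c h = (ρ_m − ρ_c) r → ρ_m = ρ_c (1 + h/r).
ρ_m = 2715 × (1 + 1.19 km/6.61 km) = 3200 kg m⁻³.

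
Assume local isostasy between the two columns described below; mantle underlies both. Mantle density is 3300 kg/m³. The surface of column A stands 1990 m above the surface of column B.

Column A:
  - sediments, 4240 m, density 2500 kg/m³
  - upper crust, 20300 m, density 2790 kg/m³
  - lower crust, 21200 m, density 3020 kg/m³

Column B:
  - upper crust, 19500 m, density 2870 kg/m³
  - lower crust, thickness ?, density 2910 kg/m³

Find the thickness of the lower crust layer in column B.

Take the compensation level at the base of the deeper column (depth z_c below the surface of column A) and equate Σ ρ_i t_i down to z_c; mantle fills any gap and the z_c terms cancel.
Column A: 4240×2500 + 20300×2790 + 21200×3020 + (z_c − 45740)×3300
Column B: 1990×0 + 19500×2870 + x×2910 + (z_c − 1990 − 19500 − x)×3300
The z_c×3300 term appears on both sides and cancels. Collect the known terms of each column as K = Σ(ρt)_known − 3300 × (depth of known layers): K_A = 131261000 − 3300×45740 = −19681000; K_B = 55965000 − 3300×(1990 + 19500) = −14952000.
Balance: K_A = K_B − x×(3300 − 2910), so x = (K_B − K_A)/(3300 − 2910) = 4729000/390 = 12100 m.

12100 m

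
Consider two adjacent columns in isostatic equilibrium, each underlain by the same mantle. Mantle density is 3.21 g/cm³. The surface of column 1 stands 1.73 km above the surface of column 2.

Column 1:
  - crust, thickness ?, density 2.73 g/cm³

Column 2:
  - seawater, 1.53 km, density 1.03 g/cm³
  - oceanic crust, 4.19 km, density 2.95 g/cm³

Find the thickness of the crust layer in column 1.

Take the compensation level at the base of the deeper column (depth z_c below the surface of column 1) and equate Σ ρ_i t_i down to z_c; mantle fills any gap and the z_c terms cancel.
Column 1: x×2.73 + (z_c − 0 − x)×3.21
Column 2: 1.73×0 + 1.53×1.03 + 4.19×2.95 + (z_c − 1.73 − 5.72)×3.21
The z_c×3.21 term appears on both sides and cancels. Collect the known terms of each column as K = Σ(ρt)_known − 3.21 × (depth of known layers): K_1 = 0 − 3.21×0 = 0; K_2 = 13.9364 − 3.21×(1.73 + 5.72) = −9.9781.
Balance: K_1 − x×(3.21 − 2.73) = K_2, so x = (K_1 − K_2)/(3.21 − 2.73) = 9.9781/0.48 = 20.8 km.

20.8 km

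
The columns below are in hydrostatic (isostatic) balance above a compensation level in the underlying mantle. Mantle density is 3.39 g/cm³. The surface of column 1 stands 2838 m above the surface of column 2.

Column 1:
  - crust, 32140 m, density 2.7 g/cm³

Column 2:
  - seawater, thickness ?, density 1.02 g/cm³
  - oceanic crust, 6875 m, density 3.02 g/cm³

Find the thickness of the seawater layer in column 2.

Take the compensation level at the base of the deeper column (depth z_c below the surface of column 1) and equate Σ ρ_i t_i down to z_c; mantle fills any gap and the z_c terms cancel.
Column 1: 32140×2.7 + (z_c − 32140)×3.39
Column 2: 2838×0 + x×1.02 + 6875×3.02 + (z_c − 2838 − 6875 − x)×3.39
The z_c×3.39 term appears on both sides and cancels. Collect the known terms of each column as K = Σ(ρt)_known − 3.39 × (depth of known layers): K_1 = 86778 − 3.39×32140 = −22176.6; K_2 = 20762.5 − 3.39×(2838 + 6875) = −12164.57.
Balance: K_1 = K_2 − x×(3.39 − 1.02), so x = (K_2 − K_1)/(3.39 − 1.02) = 10012/2.37 = 4220 m.

4220 m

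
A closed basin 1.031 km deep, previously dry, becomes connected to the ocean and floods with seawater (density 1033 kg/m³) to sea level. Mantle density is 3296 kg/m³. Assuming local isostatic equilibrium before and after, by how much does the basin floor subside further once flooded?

After flooding the water column is d + s deep. Its weight must equal the weight of mantle displaced by the extra subsidence s: (d + s) ρ_w = s ρ_m.
s = d ρ_w / (ρ_m − ρ_w) = 1.031 km × 1033/(3296 − 1033) = 0.471 km.

0.471 km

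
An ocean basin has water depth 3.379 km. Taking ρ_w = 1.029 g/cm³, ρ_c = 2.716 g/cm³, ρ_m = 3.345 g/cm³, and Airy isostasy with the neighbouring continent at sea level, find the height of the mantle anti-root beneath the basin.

9.06 km

For local isostatic compensation: replacing crust with seawater at the top is compensated by replacing crust with mantle at the base: d (ρ_c − ρ_w) = a (ρ_m − ρ_c).
a = d (ρ_c − ρ_w)/(ρ_m − ρ_c) = 3.379 km × 1.687/0.629 = 9.06 km.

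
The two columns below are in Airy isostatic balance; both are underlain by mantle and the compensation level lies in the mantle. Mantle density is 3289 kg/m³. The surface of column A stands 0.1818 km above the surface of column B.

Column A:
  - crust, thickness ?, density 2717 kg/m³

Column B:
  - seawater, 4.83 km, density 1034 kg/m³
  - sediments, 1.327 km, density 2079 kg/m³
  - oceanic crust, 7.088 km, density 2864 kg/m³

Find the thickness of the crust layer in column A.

28.2 km

Take the compensation level at the base of the deeper column (depth z_c below the surface of column A) and equate Σ ρ_i t_i down to z_c; mantle fills any gap and the z_c terms cancel.
Column A: x×2717 + (z_c − 0 − x)×3289
Column B: 0.1818×0 + 4.83×1034 + 1.327×2079 + 7.088×2864 + (z_c − 0.1818 − 13.245)×3289
The z_c×3289 term appears on both sides and cancels. Collect the known terms of each column as K = Σ(ρt)_known − 3289 × (depth of known layers): K_A = 0 − 3289×0 = 0; K_B = 28053.085 − 3289×(0.1818 + 13.245) = −16107.6602.
Balance: K_A − x×(3289 − 2717) = K_B, so x = (K_A − K_B)/(3289 − 2717) = 16107.7/572 = 28.2 km.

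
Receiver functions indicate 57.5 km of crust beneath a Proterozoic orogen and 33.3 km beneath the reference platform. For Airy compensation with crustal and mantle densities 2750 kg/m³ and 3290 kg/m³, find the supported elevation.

Excess crust Δ = 57.5 km − 33.3 km = 24.2 km, split between elevation h and root r with h + r = Δ.
Airy balance ρ_c h = (ρ_m − ρ_c) r gives r = h ρ_c/(ρ_m − ρ_c), so h (1 + ρ_c/(ρ_m − ρ_c)) = Δ, i.e. h = Δ (ρ_m − ρ_c)/ρ_m.
h = 24.2 km × 540/3290 = 3.97 km.

3.97 km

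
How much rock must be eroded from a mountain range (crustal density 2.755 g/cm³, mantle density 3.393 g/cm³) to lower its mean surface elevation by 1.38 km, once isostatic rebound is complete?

Net drop Δ = e − u = e − e ρ_c/ρ_m = e (ρ_m − ρ_c)/ρ_m.
e = Δ ρ_m/(ρ_m − ρ_c) = 1.38 km × 3.393/0.638 = 7.34 km.

7.34 km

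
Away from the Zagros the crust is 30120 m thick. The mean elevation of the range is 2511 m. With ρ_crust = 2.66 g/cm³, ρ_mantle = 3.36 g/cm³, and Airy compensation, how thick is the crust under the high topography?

Root depth r = h ρ_c / (ρ_m − ρ_c) = 2511 m × 2.66 / 0.7 = 9542 m.
Total thickness = T + h + r = 30120 m + 2511 m + 9542 m = 42200 m.

42200 m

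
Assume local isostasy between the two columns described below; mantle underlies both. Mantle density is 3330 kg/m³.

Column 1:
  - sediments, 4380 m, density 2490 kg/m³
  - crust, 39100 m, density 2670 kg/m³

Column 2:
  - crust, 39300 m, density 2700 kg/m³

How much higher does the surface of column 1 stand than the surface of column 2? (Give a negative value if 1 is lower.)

1420 m

For any compensation level in the mantle, the mantle terms cancel and isostasy reduces to e = (Σt_1 − Σt_2) − (Σ(ρt)_1 − Σ(ρt)_2) / ρ_m.
Σt_1 = 43480 m; Σt_2 = 39300 m; Σ(ρt)_1 = 115303200; Σ(ρt)_2 = 106110000 (in m·kg/m³).
e = (43480 − 39300) − (115303200 − 106110000) / 3330 = 1420 m.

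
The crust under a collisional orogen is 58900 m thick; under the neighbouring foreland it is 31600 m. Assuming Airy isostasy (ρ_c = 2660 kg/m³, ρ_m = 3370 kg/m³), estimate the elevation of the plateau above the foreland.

Excess crust Δ = 58900 m − 31600 m = 27300 m, split between elevation h and root r with h + r = Δ.
Airy balance ρ_c h = (ρ_m − ρ_c) r gives r = h ρ_c/(ρ_m − ρ_c), so h (1 + ρ_c/(ρ_m − ρ_c)) = Δ, i.e. h = Δ (ρ_m − ρ_c)/ρ_m.
h = 27300 m × 710/3370 = 5750 m.

5750 m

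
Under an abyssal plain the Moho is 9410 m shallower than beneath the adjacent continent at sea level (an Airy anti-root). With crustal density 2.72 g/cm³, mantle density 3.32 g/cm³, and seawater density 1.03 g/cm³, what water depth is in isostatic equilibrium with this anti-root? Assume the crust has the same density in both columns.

Replacing a thickness d of crust by seawater at the top must be balanced by replacing crust with mantle at the base: d (ρ_c − ρ_w) = a (ρ_m − ρ_c).
d = a (ρ_m − ρ_c)/(ρ_c − ρ_w) = 9410 m × 0.6/1.69 = 3340 m.

3340 m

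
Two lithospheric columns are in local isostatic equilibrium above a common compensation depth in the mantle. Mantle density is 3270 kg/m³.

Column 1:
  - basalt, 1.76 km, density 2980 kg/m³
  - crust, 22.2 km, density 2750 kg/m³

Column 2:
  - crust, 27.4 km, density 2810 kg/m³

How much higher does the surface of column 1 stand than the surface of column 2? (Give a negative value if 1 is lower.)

For any compensation level in the mantle, the mantle terms cancel and isostasy reduces to e = (Σt_1 − Σt_2) − (Σ(ρt)_1 − Σ(ρt)_2) / ρ_m.
Σt_1 = 23.96 km; Σt_2 = 27.4 km; Σ(ρt)_1 = 66294.8; Σ(ρt)_2 = 76994 (in km·kg/m³).
e = (23.96 − 27.4) − (66294.8 − 76994) / 3270 = −0.168 km.

−0.168 km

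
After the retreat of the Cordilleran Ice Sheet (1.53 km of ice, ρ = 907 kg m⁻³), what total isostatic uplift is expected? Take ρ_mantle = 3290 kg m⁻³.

Removing the load lets mantle flow back in; uplift u satisfies ρ_ice t = ρ_m u.
u = t ρ_ice/ρ_m = 1.53 km × 907/3290 = 0.422 km.

0.422 km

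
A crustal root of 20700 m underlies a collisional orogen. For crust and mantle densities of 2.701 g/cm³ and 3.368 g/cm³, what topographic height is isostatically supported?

By Archimedes' principle applied to the lithosphere: ρ_c h = (ρ_m − ρ_c) r.
h = r (ρ_m − ρ_c) / ρ_c = 20700 m × (3.368 − 2.701) / 2.701 = 5110 m.

5110 m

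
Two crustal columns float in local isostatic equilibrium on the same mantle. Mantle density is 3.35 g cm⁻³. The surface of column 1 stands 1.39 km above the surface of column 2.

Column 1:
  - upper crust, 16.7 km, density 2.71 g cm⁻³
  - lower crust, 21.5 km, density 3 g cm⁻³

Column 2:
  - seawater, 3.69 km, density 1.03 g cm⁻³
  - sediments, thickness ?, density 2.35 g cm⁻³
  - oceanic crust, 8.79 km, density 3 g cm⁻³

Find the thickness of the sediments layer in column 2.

Take the compensation level at the base of the deeper column (depth z_c below the surface of column 1) and equate Σ ρ_i t_i down to z_c; mantle fills any gap and the z_c terms cancel.
Column 1: 16.7×2.71 + 21.5×3 + (z_c − 38.2)×3.35
Column 2: 1.39×0 + 3.69×1.03 + x×2.35 + 8.79×3 + (z_c − 1.39 − 12.48 − x)×3.35
The z_c×3.35 term appears on both sides and cancels. Collect the known terms of each column as K = Σ(ρt)_known − 3.35 × (depth of known layers): K_1 = 109.757 − 3.35×38.2 = −18.213; K_2 = 30.1707 − 3.35×(1.39 + 12.48) = −16.2938.
Balance: K_1 = K_2 − x×(3.35 − 2.35), so x = (K_2 − K_1)/(3.35 − 2.35) = 1.9192/1 = 1.92 km.

1.92 km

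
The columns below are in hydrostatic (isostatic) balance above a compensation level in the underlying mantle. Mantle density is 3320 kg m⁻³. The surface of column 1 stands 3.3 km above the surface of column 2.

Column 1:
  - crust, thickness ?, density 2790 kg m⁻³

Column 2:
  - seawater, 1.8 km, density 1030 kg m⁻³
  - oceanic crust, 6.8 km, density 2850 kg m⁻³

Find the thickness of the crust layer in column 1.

Take the compensation level at the base of the deeper column (depth z_c below the surface of column 1) and equate Σ ρ_i t_i down to z_c; mantle fills any gap and the z_c terms cancel.
Column 1: x×2790 + (z_c − 0 − x)×3320
Column 2: 3.3×0 + 1.8×1030 + 6.8×2850 + (z_c − 3.3 − 8.6)×3320
The z_c×3320 term appears on both sides and cancels. Collect the known terms of each column as K = Σ(ρt)_known − 3320 × (depth of known layers): K_1 = 0 − 3320×0 = 0; K_2 = 21234 − 3320×(3.3 + 8.6) = −18274.
Balance: K_1 − x×(3320 − 2790) = K_2, so x = (K_1 − K_2)/(3320 − 2790) = 18274/530 = 34.5 km.

34.5 km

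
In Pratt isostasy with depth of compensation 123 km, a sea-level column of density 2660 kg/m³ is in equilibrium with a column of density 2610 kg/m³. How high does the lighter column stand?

ρ_ref D = ρ (D + h) → h = D (ρ_ref − ρ)/ρ.
h = 123 km × (2660 − 2610)/2610 = 2.36 km.

2.36 km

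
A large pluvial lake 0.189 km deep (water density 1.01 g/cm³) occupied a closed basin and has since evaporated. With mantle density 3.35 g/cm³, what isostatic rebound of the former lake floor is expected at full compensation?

0.057 km

u = d ρ_w/ρ_m = 0.189 km × 1.01/3.35 = 0.057 km.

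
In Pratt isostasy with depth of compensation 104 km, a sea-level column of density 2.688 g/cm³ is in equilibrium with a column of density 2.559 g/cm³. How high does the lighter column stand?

5.24 km

ρ_ref D = ρ (D + h) → h = D (ρ_ref − ρ)/ρ.
h = 104 km × (2.688 − 2.559)/2.559 = 5.24 km.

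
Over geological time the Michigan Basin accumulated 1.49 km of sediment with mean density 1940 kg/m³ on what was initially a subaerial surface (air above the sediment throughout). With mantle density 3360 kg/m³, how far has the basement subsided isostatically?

0.86 km

Subaerial load: s = t ρ_sed / ρ_m = 1.49 km × 1940/3360 = 0.86 km.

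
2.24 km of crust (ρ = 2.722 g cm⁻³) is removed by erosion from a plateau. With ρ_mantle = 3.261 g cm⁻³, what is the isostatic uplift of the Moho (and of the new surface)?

1.87 km

Unloading: uplift u = e ρ_c/ρ_m = 2.24 km × 2.722/3.261 = 1.87 km.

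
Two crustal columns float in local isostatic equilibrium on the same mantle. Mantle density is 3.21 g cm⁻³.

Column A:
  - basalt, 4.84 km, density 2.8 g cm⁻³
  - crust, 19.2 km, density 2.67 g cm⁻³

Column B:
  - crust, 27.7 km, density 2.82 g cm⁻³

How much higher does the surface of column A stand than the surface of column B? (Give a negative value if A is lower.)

0.483 km

For any compensation level in the mantle, the mantle terms cancel and isostasy reduces to e = (Σt_A − Σt_B) − (Σ(ρt)_A − Σ(ρt)_B) / ρ_m.
Σt_A = 24.04 km; Σt_B = 27.7 km; Σ(ρt)_A = 64.816; Σ(ρt)_B = 78.114 (in km·g cm⁻³).
e = (24.04 − 27.7) − (64.816 − 78.114) / 3.21 = 0.483 km.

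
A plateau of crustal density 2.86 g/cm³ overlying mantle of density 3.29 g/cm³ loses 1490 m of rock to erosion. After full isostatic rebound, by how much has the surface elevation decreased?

195 m

Rebound u = e ρ_c/ρ_m = 1490 m × 2.86/3.29 = 1295 m.
Net surface drop = e − u = 1490 m − 1295 m = e (ρ_m − ρ_c)/ρ_m = 195 m.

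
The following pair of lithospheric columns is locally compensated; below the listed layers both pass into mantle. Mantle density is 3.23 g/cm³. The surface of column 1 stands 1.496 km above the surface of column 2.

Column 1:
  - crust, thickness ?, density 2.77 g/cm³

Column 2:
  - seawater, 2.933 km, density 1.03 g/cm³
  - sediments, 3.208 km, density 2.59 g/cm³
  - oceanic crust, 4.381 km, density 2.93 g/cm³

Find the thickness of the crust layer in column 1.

Take the compensation level at the base of the deeper column (depth z_c below the surface of column 1) and equate Σ ρ_i t_i down to z_c; mantle fills any gap and the z_c terms cancel.
Column 1: x×2.77 + (z_c − 0 − x)×3.23
Column 2: 1.496×0 + 2.933×1.03 + 3.208×2.59 + 4.381×2.93 + (z_c − 1.496 − 10.522)×3.23
The z_c×3.23 term appears on both sides and cancels. Collect the known terms of each column as K = Σ(ρt)_known − 3.23 × (depth of known layers): K_1 = 0 − 3.23×0 = 0; K_2 = 24.16604 − 3.23×(1.496 + 10.522) = −14.6521.
Balance: K_1 − x×(3.23 − 2.77) = K_2, so x = (K_1 − K_2)/(3.23 − 2.77) = 14.6521/0.46 = 31.9 km.

31.9 km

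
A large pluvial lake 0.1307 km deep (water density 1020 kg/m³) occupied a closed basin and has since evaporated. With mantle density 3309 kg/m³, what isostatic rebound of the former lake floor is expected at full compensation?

0.0403 km

u = d ρ_w/ρ_m = 0.1307 km × 1020/3309 = 0.0403 km.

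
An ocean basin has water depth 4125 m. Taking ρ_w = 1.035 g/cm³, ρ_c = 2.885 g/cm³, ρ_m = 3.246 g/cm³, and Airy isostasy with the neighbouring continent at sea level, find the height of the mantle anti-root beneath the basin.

Isostatic balance requires: replacing crust with seawater at the top is compensated by replacing crust with mantle at the base: d (ρ_c − ρ_w) = a (ρ_m − ρ_c).
a = d (ρ_c − ρ_w)/(ρ_m − ρ_c) = 4125 m × 1.85/0.361 = 21100 m.

21100 m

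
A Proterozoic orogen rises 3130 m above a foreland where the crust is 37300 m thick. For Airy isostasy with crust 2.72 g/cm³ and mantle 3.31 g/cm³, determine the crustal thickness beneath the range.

54900 m

Root depth r = h ρ_c / (ρ_m − ρ_c) = 3130 m × 2.72 / 0.59 = 14430 m.
Total thickness = T + h + r = 37300 m + 3130 m + 14430 m = 54900 m.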